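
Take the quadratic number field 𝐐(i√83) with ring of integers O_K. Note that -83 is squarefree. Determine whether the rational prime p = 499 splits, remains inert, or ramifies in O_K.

split

d = -83 ≡ 1 (mod 4), so O_K = ℤ[(1+√-83)/2] and disc(K) = d = -83.
Since gcd(499, -83) = 1 the prime 499 does not ramify.
Euler's criterion: (-83)^249 mod 499 = 1. Thus (-83|499) = 1.
Legendre symbol 1 ⇒ 499 is split.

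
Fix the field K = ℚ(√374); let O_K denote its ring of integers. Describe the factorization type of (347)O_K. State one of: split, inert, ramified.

split — (347) = 𝔭₁𝔭₂ with 𝔭₁ ≠ 𝔭₂

d = 374 ≡ 2 (mod 4), so O_K = ℤ[√374] and disc(K) = 4d = 1496.
Since gcd(347, 1496) = 1 the prime 347 does not ramify.
Euler's criterion: 374^173 mod 347 = 1. Thus (374|347) = 1.
(374/347) = 1, so 347 splits.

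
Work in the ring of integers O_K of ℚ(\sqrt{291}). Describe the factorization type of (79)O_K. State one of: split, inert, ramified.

Since 291 ≢ 1 mod 4, the ring of integers is ℤ[√291] with discriminant 4·291 = 1164.
Since gcd(79, 1164) = 1 the prime 79 does not ramify.
Legendre symbol by Euler's criterion: (291/79) ≡ 291^39 ≡ 78 (mod 79), i.e. (291/79) = -1.
(291/79) = -1, so 79 is inert.

inert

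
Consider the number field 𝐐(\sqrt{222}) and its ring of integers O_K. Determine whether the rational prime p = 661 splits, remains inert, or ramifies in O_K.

splits completely

d = 222 ≡ 2 (mod 4), so O_K = ℤ[√222] and disc(K) = 4d = 888.
disc(K) = 888 is not divisible by 661; 661 is unramified.
Compute (222/661) via Euler: 222^((661-1)/2) mod 661 = 1, so (222/661) = 1.
d is a quadratic residue mod p, hence 661 splits in O_K.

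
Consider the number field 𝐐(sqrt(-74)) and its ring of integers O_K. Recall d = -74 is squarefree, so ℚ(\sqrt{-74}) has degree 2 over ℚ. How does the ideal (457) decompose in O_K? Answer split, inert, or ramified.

d = -74 ≡ 2 (mod 4), so O_K = ℤ[√-74] and disc(K) = 4d = -296.
Since gcd(457, -296) = 1 the prime 457 does not ramify.
(-74/457) = 383^228 mod 457 = 456, giving Legendre symbol -1.
Legendre symbol -1 ⇒ 457 is inert.

inert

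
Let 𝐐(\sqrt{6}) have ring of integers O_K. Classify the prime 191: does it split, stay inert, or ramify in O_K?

d = 6 ≡ 2 (mod 4), so O_K = ℤ[√6] and disc(K) = 4d = 24.
disc(K) = 24 is not divisible by 191; 191 is unramified.
Euler's criterion: 6^95 mod 191 = 1. Thus (6|191) = 1.
Legendre symbol 1 ⇒ 191 is split.

191 splits in O_K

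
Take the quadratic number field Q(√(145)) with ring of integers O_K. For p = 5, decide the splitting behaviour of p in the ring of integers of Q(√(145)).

145 mod 4 = 1, hence disc K = 145 and O_K = ℤ[(1+√145)/2].
disc(K) = 145 = 5·29, so p = 5 is ramified.

5 is ramified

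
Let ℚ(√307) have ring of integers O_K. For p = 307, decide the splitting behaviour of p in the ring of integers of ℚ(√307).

p ramifies

d = 307 ≡ 3 (mod 4), so O_K = ℤ[√307] and disc(K) = 4d = 1228.
disc(K) = 1228 = 307·4, so p = 307 is ramified.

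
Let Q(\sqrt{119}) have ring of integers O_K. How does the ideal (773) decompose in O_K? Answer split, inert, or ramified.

d = 119 ≡ 3 (mod 4), so O_K = ℤ[√119] and disc(K) = 4d = 476.
773 ∤ 476, so 773 is unramified.
(119/773) = 119^386 mod 773 = 772, giving Legendre symbol -1.
(119/773) = -1, so 773 is inert.

remains prime (inert)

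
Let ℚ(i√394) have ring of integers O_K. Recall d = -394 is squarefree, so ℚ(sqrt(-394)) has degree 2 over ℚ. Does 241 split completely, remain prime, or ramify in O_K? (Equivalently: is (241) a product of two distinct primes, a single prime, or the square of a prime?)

Since -394 ≢ 1 mod 4, the ring of integers is ℤ[√-394] with discriminant 4·(-394) = -1576.
241 ∤ -1576, so 241 is unramified.
Euler's criterion: (-394)^120 mod 241 = 240. Thus (-394|241) = -1.
Legendre symbol -1 ⇒ 241 is inert.

remains prime (inert)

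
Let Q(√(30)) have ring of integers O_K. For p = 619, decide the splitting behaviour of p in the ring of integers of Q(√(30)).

30 mod 4 = 2, hence disc K = 4·30 = 120 and O_K = ℤ[√30].
Since gcd(619, 120) = 1 the prime 619 does not ramify.
(30/619) = 30^309 mod 619 = 1, giving Legendre symbol 1.
Legendre symbol 1 ⇒ 619 is split.

p splits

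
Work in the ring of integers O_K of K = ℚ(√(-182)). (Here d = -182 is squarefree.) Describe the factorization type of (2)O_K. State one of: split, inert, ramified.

d = -182 ≡ 2 (mod 4), so O_K = ℤ[√-182] and disc(K) = 4d = -728.
2 divides disc(K) = -728, so 2 ramifies.

p ramifies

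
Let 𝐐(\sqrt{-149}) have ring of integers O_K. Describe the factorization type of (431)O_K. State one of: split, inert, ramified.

inert — (431) stays prime in O_K

-149 mod 4 = 3, hence disc K = 4·(-149) = -596 and O_K = ℤ[√-149].
Since gcd(431, -596) = 1 the prime 431 does not ramify.
(-149/431) = 282^215 mod 431 = 430, giving Legendre symbol -1.
(-149/431) = -1, so 431 is inert.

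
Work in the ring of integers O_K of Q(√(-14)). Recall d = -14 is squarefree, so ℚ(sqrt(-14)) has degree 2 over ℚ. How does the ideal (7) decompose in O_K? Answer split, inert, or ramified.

ramifies in O_K

Since -14 ≢ 1 mod 4, the ring of integers is ℤ[√-14] with discriminant 4·(-14) = -56.
Ramification test: 7 | -56. The prime 7 ramifies in K.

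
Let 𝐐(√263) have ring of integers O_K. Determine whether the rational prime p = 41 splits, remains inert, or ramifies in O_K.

263 mod 4 = 3, hence disc K = 4·263 = 1052 and O_K = ℤ[√263].
disc(K) = 1052 is not divisible by 41; 41 is unramified.
Legendre symbol by Euler's criterion: (263/41) ≡ 263^20 ≡ 40 (mod 41), i.e. (263/41) = -1.
Legendre symbol -1 ⇒ 41 is inert.

inert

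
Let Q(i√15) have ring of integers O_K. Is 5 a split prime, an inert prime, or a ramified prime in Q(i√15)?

ramified

d = -15 ≡ 1 (mod 4), so O_K = ℤ[(1+√-15)/2] and disc(K) = d = -15.
5 divides disc(K) = -15, so 5 ramifies.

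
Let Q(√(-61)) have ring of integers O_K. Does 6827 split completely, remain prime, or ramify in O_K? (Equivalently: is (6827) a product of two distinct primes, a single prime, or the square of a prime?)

inert

Since -61 ≢ 1 mod 4, the ring of integers is ℤ[√-61] with discriminant 4·(-61) = -244.
disc(K) = -244 is not divisible by 6827; 6827 is unramified.
Compute (-61/6827) via Euler: 6766^((6827-1)/2) mod 6827 = 6826, so (-61/6827) = -1.
(-61/6827) = -1, so 6827 is inert.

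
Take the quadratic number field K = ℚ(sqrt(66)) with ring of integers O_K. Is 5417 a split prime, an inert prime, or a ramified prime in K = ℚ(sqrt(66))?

d = 66 ≡ 2 (mod 4), so O_K = ℤ[√66] and disc(K) = 4d = 264.
disc(K) = 264 is not divisible by 5417; 5417 is unramified.
Legendre symbol by Euler's criterion: (66/5417) ≡ 66^2708 ≡ 5416 (mod 5417), i.e. (66/5417) = -1.
Legendre symbol -1 ⇒ 5417 is inert.

inert — (5417) stays prime in O_K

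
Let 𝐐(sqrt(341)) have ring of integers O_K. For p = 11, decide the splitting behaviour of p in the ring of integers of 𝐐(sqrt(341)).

d = 341 ≡ 1 (mod 4), so O_K = ℤ[(1+√341)/2] and disc(K) = d = 341.
disc(K) = 341 = 11·31, so p = 11 is ramified.

ramified — (11) = 𝔭²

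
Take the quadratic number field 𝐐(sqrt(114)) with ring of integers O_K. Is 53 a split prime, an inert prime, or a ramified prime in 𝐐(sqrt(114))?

p is inert

Since 114 ≢ 1 mod 4, the ring of integers is ℤ[√114] with discriminant 4·114 = 456.
disc(K) = 456 is not divisible by 53; 53 is unramified.
(114/53) = 8^26 mod 53 = 52, giving Legendre symbol -1.
Legendre symbol -1 ⇒ 53 is inert.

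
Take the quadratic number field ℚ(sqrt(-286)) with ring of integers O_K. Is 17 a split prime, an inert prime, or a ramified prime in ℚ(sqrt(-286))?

remains prime (inert)

Since -286 ≢ 1 mod 4, the ring of integers is ℤ[√-286] with discriminant 4·(-286) = -1144.
Since gcd(17, -1144) = 1 the prime 17 does not ramify.
(-286/17) = 3^8 mod 17 = 16, giving Legendre symbol -1.
Legendre symbol -1 ⇒ 17 is inert.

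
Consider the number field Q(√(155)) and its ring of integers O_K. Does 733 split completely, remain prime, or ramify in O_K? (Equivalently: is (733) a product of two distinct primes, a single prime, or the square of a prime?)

p is inert

d = 155 ≡ 3 (mod 4), so O_K = ℤ[√155] and disc(K) = 4d = 620.
733 ∤ 620, so 733 is unramified.
Compute (155/733) via Euler: 155^((733-1)/2) mod 733 = 732, so (155/733) = -1.
(155/733) = -1, so 733 is inert.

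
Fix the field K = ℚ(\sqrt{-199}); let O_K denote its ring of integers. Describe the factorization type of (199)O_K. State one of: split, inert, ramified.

d = -199 ≡ 1 (mod 4), so O_K = ℤ[(1+√-199)/2] and disc(K) = d = -199.
disc(K) = -199 = 199·(-1), so p = 199 is ramified.

p ramifies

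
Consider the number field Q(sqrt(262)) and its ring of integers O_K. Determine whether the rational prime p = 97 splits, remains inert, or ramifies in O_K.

262 mod 4 = 2, hence disc K = 4·262 = 1048 and O_K = ℤ[√262].
Since gcd(97, 1048) = 1 the prime 97 does not ramify.
Compute (262/97) via Euler: 68^((97-1)/2) mod 97 = 96, so (262/97) = -1.
d is a non-residue mod p, hence 97 remains inert in O_K.

97 remains inert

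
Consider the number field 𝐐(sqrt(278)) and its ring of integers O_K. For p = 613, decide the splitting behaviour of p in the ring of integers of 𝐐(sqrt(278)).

613 remains inert

Since 278 ≢ 1 mod 4, the ring of integers is ℤ[√278] with discriminant 4·278 = 1112.
Since gcd(613, 1112) = 1 the prime 613 does not ramify.
Euler's criterion: 278^306 mod 613 = 612. Thus (278|613) = -1.
(278/613) = -1, so 613 is inert.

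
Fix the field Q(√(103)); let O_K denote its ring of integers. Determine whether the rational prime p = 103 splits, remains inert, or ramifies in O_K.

103 is ramified

Since 103 ≢ 1 mod 4, the ring of integers is ℤ[√103] with discriminant 4·103 = 412.
103 divides disc(K) = 412, so 103 ramifies.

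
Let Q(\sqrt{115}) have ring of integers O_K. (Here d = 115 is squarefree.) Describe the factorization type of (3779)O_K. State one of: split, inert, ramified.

d = 115 ≡ 3 (mod 4), so O_K = ℤ[√115] and disc(K) = 4d = 460.
disc(K) = 460 is not divisible by 3779; 3779 is unramified.
Compute (115/3779) via Euler: 115^((3779-1)/2) mod 3779 = 1, so (115/3779) = 1.
d is a quadratic residue mod p, hence 3779 splits in O_K.

p splits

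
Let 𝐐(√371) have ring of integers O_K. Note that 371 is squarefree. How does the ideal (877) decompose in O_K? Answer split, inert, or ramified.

371 mod 4 = 3, hence disc K = 4·371 = 1484 and O_K = ℤ[√371].
Since gcd(877, 1484) = 1 the prime 877 does not ramify.
Euler's criterion: 371^438 mod 877 = 1. Thus (371|877) = 1.
(371/877) = 1, so 877 splits.

split — (877) = 𝔭₁𝔭₂ with 𝔭₁ ≠ 𝔭₂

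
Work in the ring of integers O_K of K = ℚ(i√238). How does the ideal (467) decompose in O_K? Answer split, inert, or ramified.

-238 mod 4 = 2, hence disc K = 4·(-238) = -952 and O_K = ℤ[√-238].
Since gcd(467, -952) = 1 the prime 467 does not ramify.
Euler's criterion: (-238)^233 mod 467 = 1. Thus (-238|467) = 1.
(-238/467) = 1, so 467 splits.

split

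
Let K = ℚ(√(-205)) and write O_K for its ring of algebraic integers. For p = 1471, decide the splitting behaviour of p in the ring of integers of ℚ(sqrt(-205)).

-205 mod 4 = 3, hence disc K = 4·(-205) = -820 and O_K = ℤ[√-205].
disc(K) = -820 is not divisible by 1471; 1471 is unramified.
Legendre symbol by Euler's criterion: (-205/1471) ≡ (-205)^735 ≡ 1470 (mod 1471), i.e. (-205/1471) = -1.
(-205/1471) = -1, so 1471 is inert.

1471 remains inert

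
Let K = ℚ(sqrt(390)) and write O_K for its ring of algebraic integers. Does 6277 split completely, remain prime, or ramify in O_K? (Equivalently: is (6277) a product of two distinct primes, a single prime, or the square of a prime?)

p is inert

390 mod 4 = 2, hence disc K = 4·390 = 1560 and O_K = ℤ[√390].
6277 ∤ 1560, so 6277 is unramified.
(390/6277) = 390^3138 mod 6277 = 6276, giving Legendre symbol -1.
Legendre symbol -1 ⇒ 6277 is inert.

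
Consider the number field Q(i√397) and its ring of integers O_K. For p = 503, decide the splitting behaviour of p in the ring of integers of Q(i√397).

-397 mod 4 = 3, hence disc K = 4·(-397) = -1588 and O_K = ℤ[√-397].
Since gcd(503, -1588) = 1 the prime 503 does not ramify.
Euler's criterion: (-397)^251 mod 503 = 502. Thus (-397|503) = -1.
d is a non-residue mod p, hence 503 remains inert in O_K.

remains prime (inert)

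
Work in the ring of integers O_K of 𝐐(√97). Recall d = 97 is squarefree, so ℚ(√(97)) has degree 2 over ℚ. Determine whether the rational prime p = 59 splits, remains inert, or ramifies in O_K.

59 remains inert

Since 97 ≡ 1 mod 4, the ring of integers is ℤ[(1+√97)/2] with discriminant 97.
59 ∤ 97, so 59 is unramified.
(97/59) = 38^29 mod 59 = 58, giving Legendre symbol -1.
(97/59) = -1, so 59 is inert.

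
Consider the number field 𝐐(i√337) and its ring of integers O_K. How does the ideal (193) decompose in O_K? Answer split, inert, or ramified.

d = -337 ≡ 3 (mod 4), so O_K = ℤ[√-337] and disc(K) = 4d = -1348.
193 ∤ -1348, so 193 is unramified.
(-337/193) = 49^96 mod 193 = 1, giving Legendre symbol 1.
Legendre symbol 1 ⇒ 193 is split.

split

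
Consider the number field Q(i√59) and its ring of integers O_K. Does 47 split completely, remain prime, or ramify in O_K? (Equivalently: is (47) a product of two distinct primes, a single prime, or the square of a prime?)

47 remains inert

Since -59 ≡ 1 mod 4, the ring of integers is ℤ[(1+√-59)/2] with discriminant -59.
disc(K) = -59 is not divisible by 47; 47 is unramified.
Compute (-59/47) via Euler: 35^((47-1)/2) mod 47 = 46, so (-59/47) = -1.
d is a non-residue mod p, hence 47 remains inert in O_K.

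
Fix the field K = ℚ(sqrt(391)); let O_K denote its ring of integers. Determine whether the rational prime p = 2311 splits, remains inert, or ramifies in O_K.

split

Since 391 ≢ 1 mod 4, the ring of integers is ℤ[√391] with discriminant 4·391 = 1564.
Since gcd(2311, 1564) = 1 the prime 2311 does not ramify.
Compute (391/2311) via Euler: 391^((2311-1)/2) mod 2311 = 1, so (391/2311) = 1.
Legendre symbol 1 ⇒ 2311 is split.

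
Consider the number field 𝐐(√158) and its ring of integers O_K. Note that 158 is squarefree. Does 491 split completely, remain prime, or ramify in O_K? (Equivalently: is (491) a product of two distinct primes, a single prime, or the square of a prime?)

d = 158 ≡ 2 (mod 4), so O_K = ℤ[√158] and disc(K) = 4d = 632.
491 ∤ 632, so 491 is unramified.
Euler's criterion: 158^245 mod 491 = 490. Thus (158|491) = -1.
d is a non-residue mod p, hence 491 remains inert in O_K.

p is inert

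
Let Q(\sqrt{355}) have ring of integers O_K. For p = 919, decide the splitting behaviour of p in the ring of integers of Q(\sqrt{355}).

Since 355 ≢ 1 mod 4, the ring of integers is ℤ[√355] with discriminant 4·355 = 1420.
Since gcd(919, 1420) = 1 the prime 919 does not ramify.
Euler's criterion: 355^459 mod 919 = 1. Thus (355|919) = 1.
Legendre symbol 1 ⇒ 919 is split.

919 splits in O_K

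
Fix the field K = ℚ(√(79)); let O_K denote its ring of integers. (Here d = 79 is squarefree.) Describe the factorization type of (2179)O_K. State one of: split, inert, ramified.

Since 79 ≢ 1 mod 4, the ring of integers is ℤ[√79] with discriminant 4·79 = 316.
disc(K) = 316 is not divisible by 2179; 2179 is unramified.
Legendre symbol by Euler's criterion: (79/2179) ≡ 79^1089 ≡ 2178 (mod 2179), i.e. (79/2179) = -1.
Legendre symbol -1 ⇒ 2179 is inert.

remains prime (inert)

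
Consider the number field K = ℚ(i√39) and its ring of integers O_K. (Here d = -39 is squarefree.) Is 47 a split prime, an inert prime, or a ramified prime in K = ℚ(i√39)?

split — (47) = 𝔭₁𝔭₂ with 𝔭₁ ≠ 𝔭₂

Since -39 ≡ 1 mod 4, the ring of integers is ℤ[(1+√-39)/2] with discriminant -39.
disc(K) = -39 is not divisible by 47; 47 is unramified.
Euler's criterion: (-39)^23 mod 47 = 1. Thus (-39|47) = 1.
d is a quadratic residue mod p, hence 47 splits in O_K.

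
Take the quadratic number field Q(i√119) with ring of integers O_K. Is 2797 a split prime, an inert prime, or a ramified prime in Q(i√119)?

split

d = -119 ≡ 1 (mod 4), so O_K = ℤ[(1+√-119)/2] and disc(K) = d = -119.
2797 ∤ -119, so 2797 is unramified.
Legendre symbol by Euler's criterion: (-119/2797) ≡ (-119)^1398 ≡ 1 (mod 2797), i.e. (-119/2797) = 1.
d is a quadratic residue mod p, hence 2797 splits in O_K.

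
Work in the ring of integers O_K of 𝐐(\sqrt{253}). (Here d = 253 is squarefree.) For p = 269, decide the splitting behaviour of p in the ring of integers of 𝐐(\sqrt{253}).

269 splits in O_K

d = 253 ≡ 1 (mod 4), so O_K = ℤ[(1+√253)/2] and disc(K) = d = 253.
disc(K) = 253 is not divisible by 269; 269 is unramified.
Euler's criterion: 253^134 mod 269 = 1. Thus (253|269) = 1.
(253/269) = 1, so 269 splits.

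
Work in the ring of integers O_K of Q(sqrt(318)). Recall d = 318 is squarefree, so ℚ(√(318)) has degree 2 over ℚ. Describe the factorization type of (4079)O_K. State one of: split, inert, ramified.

318 mod 4 = 2, hence disc K = 4·318 = 1272 and O_K = ℤ[√318].
disc(K) = 1272 is not divisible by 4079; 4079 is unramified.
Compute (318/4079) via Euler: 318^((4079-1)/2) mod 4079 = 4078, so (318/4079) = -1.
Legendre symbol -1 ⇒ 4079 is inert.

4079 remains inert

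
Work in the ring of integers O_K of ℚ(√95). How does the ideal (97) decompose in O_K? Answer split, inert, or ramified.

95 mod 4 = 3, hence disc K = 4·95 = 380 and O_K = ℤ[√95].
Since gcd(97, 380) = 1 the prime 97 does not ramify.
Compute (95/97) via Euler: 95^((97-1)/2) mod 97 = 1, so (95/97) = 1.
d is a quadratic residue mod p, hence 97 splits in O_K.

97 splits in O_K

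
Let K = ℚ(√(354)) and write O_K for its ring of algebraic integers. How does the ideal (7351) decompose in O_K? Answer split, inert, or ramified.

7351 splits in O_K

Since 354 ≢ 1 mod 4, the ring of integers is ℤ[√354] with discriminant 4·354 = 1416.
Since gcd(7351, 1416) = 1 the prime 7351 does not ramify.
Legendre symbol by Euler's criterion: (354/7351) ≡ 354^3675 ≡ 1 (mod 7351), i.e. (354/7351) = 1.
d is a quadratic residue mod p, hence 7351 splits in O_K.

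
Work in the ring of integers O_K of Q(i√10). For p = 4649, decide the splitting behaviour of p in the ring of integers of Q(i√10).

-10 mod 4 = 2, hence disc K = 4·(-10) = -40 and O_K = ℤ[√-10].
Since gcd(4649, -40) = 1 the prime 4649 does not ramify.
Compute (-10/4649) via Euler: 4639^((4649-1)/2) mod 4649 = 1, so (-10/4649) = 1.
(-10/4649) = 1, so 4649 splits.

p splits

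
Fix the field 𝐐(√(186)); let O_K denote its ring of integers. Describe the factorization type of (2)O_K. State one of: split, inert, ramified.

Since 186 ≢ 1 mod 4, the ring of integers is ℤ[√186] with discriminant 4·186 = 744.
2 divides disc(K) = 744, so 2 ramifies.

ramified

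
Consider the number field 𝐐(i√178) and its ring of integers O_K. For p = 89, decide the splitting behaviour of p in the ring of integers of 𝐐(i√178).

ramified — (89) = 𝔭²

-178 mod 4 = 2, hence disc K = 4·(-178) = -712 and O_K = ℤ[√-178].
disc(K) = -712 = 89·(-8), so p = 89 is ramified.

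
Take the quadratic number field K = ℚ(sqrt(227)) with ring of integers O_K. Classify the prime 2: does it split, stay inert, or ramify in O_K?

Since 227 ≢ 1 mod 4, the ring of integers is ℤ[√227] with discriminant 4·227 = 908.
2 divides disc(K) = 908, so 2 ramifies.

ramified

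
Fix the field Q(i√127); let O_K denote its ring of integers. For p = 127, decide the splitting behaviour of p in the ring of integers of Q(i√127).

ramifies in O_K

Since -127 ≡ 1 mod 4, the ring of integers is ℤ[(1+√-127)/2] with discriminant -127.
disc(K) = -127 = 127·(-1), so p = 127 is ramified.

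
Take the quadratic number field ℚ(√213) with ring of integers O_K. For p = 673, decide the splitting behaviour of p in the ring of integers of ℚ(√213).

213 mod 4 = 1, hence disc K = 213 and O_K = ℤ[(1+√213)/2].
673 ∤ 213, so 673 is unramified.
Legendre symbol by Euler's criterion: (213/673) ≡ 213^336 ≡ 672 (mod 673), i.e. (213/673) = -1.
d is a non-residue mod p, hence 673 remains inert in O_K.

inert — (673) stays prime in O_K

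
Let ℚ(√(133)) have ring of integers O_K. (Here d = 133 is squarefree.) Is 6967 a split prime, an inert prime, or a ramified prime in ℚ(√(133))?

133 mod 4 = 1, hence disc K = 133 and O_K = ℤ[(1+√133)/2].
Since gcd(6967, 133) = 1 the prime 6967 does not ramify.
Compute (133/6967) via Euler: 133^((6967-1)/2) mod 6967 = 6966, so (133/6967) = -1.
Legendre symbol -1 ⇒ 6967 is inert.

6967 remains inert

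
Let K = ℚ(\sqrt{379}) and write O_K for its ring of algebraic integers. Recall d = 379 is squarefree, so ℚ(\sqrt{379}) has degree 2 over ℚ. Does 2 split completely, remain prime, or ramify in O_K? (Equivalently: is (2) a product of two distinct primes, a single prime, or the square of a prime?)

ramifies in O_K

Since 379 ≢ 1 mod 4, the ring of integers is ℤ[√379] with discriminant 4·379 = 1516.
disc(K) = 1516 = 2·758, so p = 2 is ramified.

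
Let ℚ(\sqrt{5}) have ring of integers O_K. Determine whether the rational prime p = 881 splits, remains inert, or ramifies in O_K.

splits completely

d = 5 ≡ 1 (mod 4), so O_K = ℤ[(1+√5)/2] and disc(K) = d = 5.
881 ∤ 5, so 881 is unramified.
(5/881) = 5^440 mod 881 = 1, giving Legendre symbol 1.
d is a quadratic residue mod p, hence 881 splits in O_K.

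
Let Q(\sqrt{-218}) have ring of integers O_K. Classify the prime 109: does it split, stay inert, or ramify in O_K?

d = -218 ≡ 2 (mod 4), so O_K = ℤ[√-218] and disc(K) = 4d = -872.
109 divides disc(K) = -872, so 109 ramifies.

p ramifies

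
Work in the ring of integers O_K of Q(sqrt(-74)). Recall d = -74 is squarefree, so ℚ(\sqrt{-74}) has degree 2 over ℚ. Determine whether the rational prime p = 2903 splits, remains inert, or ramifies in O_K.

2903 splits in O_K

d = -74 ≡ 2 (mod 4), so O_K = ℤ[√-74] and disc(K) = 4d = -296.
2903 ∤ -296, so 2903 is unramified.
(-74/2903) = 2829^1451 mod 2903 = 1, giving Legendre symbol 1.
Legendre symbol 1 ⇒ 2903 is split.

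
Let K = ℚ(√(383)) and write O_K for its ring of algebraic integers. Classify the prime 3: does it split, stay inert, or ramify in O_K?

383 mod 4 = 3, hence disc K = 4·383 = 1532 and O_K = ℤ[√383].
Since gcd(3, 1532) = 1 the prime 3 does not ramify.
(383/3) = 2^1 mod 3 = 2, giving Legendre symbol -1.
Legendre symbol -1 ⇒ 3 is inert.

p is inert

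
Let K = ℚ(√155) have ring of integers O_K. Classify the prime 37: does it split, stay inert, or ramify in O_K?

d = 155 ≡ 3 (mod 4), so O_K = ℤ[√155] and disc(K) = 4d = 620.
37 ∤ 620, so 37 is unramified.
Legendre symbol by Euler's criterion: (155/37) ≡ 155^18 ≡ 1 (mod 37), i.e. (155/37) = 1.
(155/37) = 1, so 37 splits.

split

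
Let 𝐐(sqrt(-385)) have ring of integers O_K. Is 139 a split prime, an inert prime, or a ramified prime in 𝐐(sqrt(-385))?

d = -385 ≡ 3 (mod 4), so O_K = ℤ[√-385] and disc(K) = 4d = -1540.
139 ∤ -1540, so 139 is unramified.
Compute (-385/139) via Euler: 32^((139-1)/2) mod 139 = 138, so (-385/139) = -1.
(-385/139) = -1, so 139 is inert.

inert — (139) stays prime in O_K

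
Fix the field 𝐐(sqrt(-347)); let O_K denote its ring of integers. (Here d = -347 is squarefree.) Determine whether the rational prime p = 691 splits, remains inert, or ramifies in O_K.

Since -347 ≡ 1 mod 4, the ring of integers is ℤ[(1+√-347)/2] with discriminant -347.
disc(K) = -347 is not divisible by 691; 691 is unramified.
Compute (-347/691) via Euler: 344^((691-1)/2) mod 691 = 690, so (-347/691) = -1.
(-347/691) = -1, so 691 is inert.

691 remains inert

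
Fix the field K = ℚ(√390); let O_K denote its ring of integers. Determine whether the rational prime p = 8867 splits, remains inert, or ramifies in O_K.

d = 390 ≡ 2 (mod 4), so O_K = ℤ[√390] and disc(K) = 4d = 1560.
Since gcd(8867, 1560) = 1 the prime 8867 does not ramify.
Legendre symbol by Euler's criterion: (390/8867) ≡ 390^4433 ≡ 1 (mod 8867), i.e. (390/8867) = 1.
(390/8867) = 1, so 8867 splits.

split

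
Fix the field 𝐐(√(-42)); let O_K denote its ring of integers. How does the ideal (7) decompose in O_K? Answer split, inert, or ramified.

ramified — (7) = 𝔭²

-42 mod 4 = 2, hence disc K = 4·(-42) = -168 and O_K = ℤ[√-42].
disc(K) = -168 = 7·(-24), so p = 7 is ramified.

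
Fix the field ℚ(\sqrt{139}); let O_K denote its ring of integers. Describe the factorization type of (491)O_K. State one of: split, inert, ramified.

d = 139 ≡ 3 (mod 4), so O_K = ℤ[√139] and disc(K) = 4d = 556.
disc(K) = 556 is not divisible by 491; 491 is unramified.
Compute (139/491) via Euler: 139^((491-1)/2) mod 491 = 1, so (139/491) = 1.
(139/491) = 1, so 491 splits.

491 splits in O_K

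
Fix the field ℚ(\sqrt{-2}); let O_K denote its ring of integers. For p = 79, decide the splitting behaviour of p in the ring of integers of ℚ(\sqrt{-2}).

inert

-2 mod 4 = 2, hence disc K = 4·(-2) = -8 and O_K = ℤ[√-2].
Since gcd(79, -8) = 1 the prime 79 does not ramify.
Euler's criterion: (-2)^39 mod 79 = 78. Thus (-2|79) = -1.
(-2/79) = -1, so 79 is inert.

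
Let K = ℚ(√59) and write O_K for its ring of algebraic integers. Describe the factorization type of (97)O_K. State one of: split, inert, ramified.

p is inert

d = 59 ≡ 3 (mod 4), so O_K = ℤ[√59] and disc(K) = 4d = 236.
disc(K) = 236 is not divisible by 97; 97 is unramified.
Euler's criterion: 59^48 mod 97 = 96. Thus (59|97) = -1.
(59/97) = -1, so 97 is inert.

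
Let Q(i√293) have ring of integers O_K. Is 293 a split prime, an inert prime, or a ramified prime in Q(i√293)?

ramified

-293 mod 4 = 3, hence disc K = 4·(-293) = -1172 and O_K = ℤ[√-293].
disc(K) = -1172 = 293·(-4), so p = 293 is ramified.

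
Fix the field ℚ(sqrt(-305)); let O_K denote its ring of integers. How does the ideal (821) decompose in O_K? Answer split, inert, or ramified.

d = -305 ≡ 3 (mod 4), so O_K = ℤ[√-305] and disc(K) = 4d = -1220.
821 ∤ -1220, so 821 is unramified.
(-305/821) = 516^410 mod 821 = 820, giving Legendre symbol -1.
(-305/821) = -1, so 821 is inert.

remains prime (inert)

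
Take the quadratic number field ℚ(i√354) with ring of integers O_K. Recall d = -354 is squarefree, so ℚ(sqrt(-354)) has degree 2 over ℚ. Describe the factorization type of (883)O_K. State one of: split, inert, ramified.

splits completely

d = -354 ≡ 2 (mod 4), so O_K = ℤ[√-354] and disc(K) = 4d = -1416.
Since gcd(883, -1416) = 1 the prime 883 does not ramify.
Compute (-354/883) via Euler: 529^((883-1)/2) mod 883 = 1, so (-354/883) = 1.
(-354/883) = 1, so 883 splits.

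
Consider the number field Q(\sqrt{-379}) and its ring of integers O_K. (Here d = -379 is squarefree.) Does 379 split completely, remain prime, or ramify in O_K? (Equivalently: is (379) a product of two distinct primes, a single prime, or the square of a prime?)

p ramifies

Since -379 ≡ 1 mod 4, the ring of integers is ℤ[(1+√-379)/2] with discriminant -379.
disc(K) = -379 = 379·(-1), so p = 379 is ramified.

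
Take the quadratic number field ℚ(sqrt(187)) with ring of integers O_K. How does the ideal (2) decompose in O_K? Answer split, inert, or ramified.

d = 187 ≡ 3 (mod 4), so O_K = ℤ[√187] and disc(K) = 4d = 748.
2 divides disc(K) = 748, so 2 ramifies.

ramified — (2) = 𝔭²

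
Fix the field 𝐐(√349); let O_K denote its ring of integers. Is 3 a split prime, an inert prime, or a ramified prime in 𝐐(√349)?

split — (3) = 𝔭₁𝔭₂ with 𝔭₁ ≠ 𝔭₂

Since 349 ≡ 1 mod 4, the ring of integers is ℤ[(1+√349)/2] with discriminant 349.
3 ∤ 349, so 3 is unramified.
Euler's criterion: 349^1 mod 3 = 1. Thus (349|3) = 1.
d is a quadratic residue mod p, hence 3 splits in O_K.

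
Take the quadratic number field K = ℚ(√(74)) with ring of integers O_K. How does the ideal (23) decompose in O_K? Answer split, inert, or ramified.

p is inert

74 mod 4 = 2, hence disc K = 4·74 = 296 and O_K = ℤ[√74].
disc(K) = 296 is not divisible by 23; 23 is unramified.
(74/23) = 5^11 mod 23 = 22, giving Legendre symbol -1.
(74/23) = -1, so 23 is inert.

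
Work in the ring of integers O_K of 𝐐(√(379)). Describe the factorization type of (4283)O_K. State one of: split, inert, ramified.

4283 remains inert

Since 379 ≢ 1 mod 4, the ring of integers is ℤ[√379] with discriminant 4·379 = 1516.
disc(K) = 1516 is not divisible by 4283; 4283 is unramified.
Euler's criterion: 379^2141 mod 4283 = 4282. Thus (379|4283) = -1.
d is a non-residue mod p, hence 4283 remains inert in O_K.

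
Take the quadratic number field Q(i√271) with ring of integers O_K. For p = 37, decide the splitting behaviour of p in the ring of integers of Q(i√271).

-271 mod 4 = 1, hence disc K = -271 and O_K = ℤ[(1+√-271)/2].
37 ∤ -271, so 37 is unramified.
(-271/37) = 25^18 mod 37 = 1, giving Legendre symbol 1.
(-271/37) = 1, so 37 splits.

split — (37) = 𝔭₁𝔭₂ with 𝔭₁ ≠ 𝔭₂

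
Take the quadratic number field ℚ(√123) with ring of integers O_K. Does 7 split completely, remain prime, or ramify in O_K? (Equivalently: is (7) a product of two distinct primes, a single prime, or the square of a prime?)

d = 123 ≡ 3 (mod 4), so O_K = ℤ[√123] and disc(K) = 4d = 492.
Since gcd(7, 492) = 1 the prime 7 does not ramify.
Euler's criterion: 123^3 mod 7 = 1. Thus (123|7) = 1.
d is a quadratic residue mod p, hence 7 splits in O_K.

split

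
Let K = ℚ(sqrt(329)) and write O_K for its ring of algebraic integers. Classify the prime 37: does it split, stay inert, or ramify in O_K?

p splits

d = 329 ≡ 1 (mod 4), so O_K = ℤ[(1+√329)/2] and disc(K) = d = 329.
37 ∤ 329, so 37 is unramified.
Compute (329/37) via Euler: 33^((37-1)/2) mod 37 = 1, so (329/37) = 1.
d is a quadratic residue mod p, hence 37 splits in O_K.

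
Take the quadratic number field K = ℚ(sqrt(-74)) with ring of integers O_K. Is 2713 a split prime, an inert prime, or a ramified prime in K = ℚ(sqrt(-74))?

2713 splits in O_K

Since -74 ≢ 1 mod 4, the ring of integers is ℤ[√-74] with discriminant 4·(-74) = -296.
Since gcd(2713, -296) = 1 the prime 2713 does not ramify.
Legendre symbol by Euler's criterion: (-74/2713) ≡ (-74)^1356 ≡ 1 (mod 2713), i.e. (-74/2713) = 1.
d is a quadratic residue mod p, hence 2713 splits in O_K.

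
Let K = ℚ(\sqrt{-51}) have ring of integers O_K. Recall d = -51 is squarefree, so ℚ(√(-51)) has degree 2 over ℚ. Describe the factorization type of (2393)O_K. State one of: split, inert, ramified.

-51 mod 4 = 1, hence disc K = -51 and O_K = ℤ[(1+√-51)/2].
disc(K) = -51 is not divisible by 2393; 2393 is unramified.
(-51/2393) = 2342^1196 mod 2393 = 2392, giving Legendre symbol -1.
Legendre symbol -1 ⇒ 2393 is inert.

inert — (2393) stays prime in O_K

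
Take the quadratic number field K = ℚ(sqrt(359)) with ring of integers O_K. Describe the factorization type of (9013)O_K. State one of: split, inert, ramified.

inert — (9013) stays prime in O_K

359 mod 4 = 3, hence disc K = 4·359 = 1436 and O_K = ℤ[√359].
9013 ∤ 1436, so 9013 is unramified.
Compute (359/9013) via Euler: 359^((9013-1)/2) mod 9013 = 9012, so (359/9013) = -1.
(359/9013) = -1, so 9013 is inert.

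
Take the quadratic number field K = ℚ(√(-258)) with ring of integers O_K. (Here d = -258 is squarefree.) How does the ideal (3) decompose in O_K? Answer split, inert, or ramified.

Since -258 ≢ 1 mod 4, the ring of integers is ℤ[√-258] with discriminant 4·(-258) = -1032.
3 divides disc(K) = -1032, so 3 ramifies.

ramified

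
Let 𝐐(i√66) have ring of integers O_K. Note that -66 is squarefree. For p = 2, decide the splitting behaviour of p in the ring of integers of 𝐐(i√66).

Since -66 ≢ 1 mod 4, the ring of integers is ℤ[√-66] with discriminant 4·(-66) = -264.
disc(K) = -264 = 2·(-132), so p = 2 is ramified.

ramified — (2) = 𝔭²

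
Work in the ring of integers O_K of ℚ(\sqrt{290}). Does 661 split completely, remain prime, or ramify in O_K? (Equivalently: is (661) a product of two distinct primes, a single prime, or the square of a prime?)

Since 290 ≢ 1 mod 4, the ring of integers is ℤ[√290] with discriminant 4·290 = 1160.
Since gcd(661, 1160) = 1 the prime 661 does not ramify.
Compute (290/661) via Euler: 290^((661-1)/2) mod 661 = 660, so (290/661) = -1.
Legendre symbol -1 ⇒ 661 is inert.

inert — (661) stays prime in O_K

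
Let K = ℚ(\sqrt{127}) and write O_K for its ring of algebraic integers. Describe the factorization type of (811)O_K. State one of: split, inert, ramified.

127 mod 4 = 3, hence disc K = 4·127 = 508 and O_K = ℤ[√127].
disc(K) = 508 is not divisible by 811; 811 is unramified.
(127/811) = 127^405 mod 811 = 810, giving Legendre symbol -1.
d is a non-residue mod p, hence 811 remains inert in O_K.

remains prime (inert)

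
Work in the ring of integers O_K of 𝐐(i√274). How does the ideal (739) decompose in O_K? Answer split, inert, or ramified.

739 remains inert

Since -274 ≢ 1 mod 4, the ring of integers is ℤ[√-274] with discriminant 4·(-274) = -1096.
disc(K) = -1096 is not divisible by 739; 739 is unramified.
(-274/739) = 465^369 mod 739 = 738, giving Legendre symbol -1.
Legendre symbol -1 ⇒ 739 is inert.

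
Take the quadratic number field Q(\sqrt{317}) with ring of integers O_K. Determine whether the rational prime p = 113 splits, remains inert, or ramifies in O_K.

d = 317 ≡ 1 (mod 4), so O_K = ℤ[(1+√317)/2] and disc(K) = d = 317.
Since gcd(113, 317) = 1 the prime 113 does not ramify.
Euler's criterion: 317^56 mod 113 = 1. Thus (317|113) = 1.
d is a quadratic residue mod p, hence 113 splits in O_K.

113 splits in O_K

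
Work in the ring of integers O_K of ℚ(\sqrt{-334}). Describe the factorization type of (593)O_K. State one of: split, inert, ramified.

d = -334 ≡ 2 (mod 4), so O_K = ℤ[√-334] and disc(K) = 4d = -1336.
disc(K) = -1336 is not divisible by 593; 593 is unramified.
(-334/593) = 259^296 mod 593 = 592, giving Legendre symbol -1.
Legendre symbol -1 ⇒ 593 is inert.

593 remains inert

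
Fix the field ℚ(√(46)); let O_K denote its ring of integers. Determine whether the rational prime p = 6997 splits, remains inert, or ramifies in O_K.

6997 splits in O_K

46 mod 4 = 2, hence disc K = 4·46 = 184 and O_K = ℤ[√46].
6997 ∤ 184, so 6997 is unramified.
Legendre symbol by Euler's criterion: (46/6997) ≡ 46^3498 ≡ 1 (mod 6997), i.e. (46/6997) = 1.
d is a quadratic residue mod p, hence 6997 splits in O_K.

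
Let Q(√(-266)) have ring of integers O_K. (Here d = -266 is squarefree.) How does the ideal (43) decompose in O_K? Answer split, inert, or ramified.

-266 mod 4 = 2, hence disc K = 4·(-266) = -1064 and O_K = ℤ[√-266].
disc(K) = -1064 is not divisible by 43; 43 is unramified.
Euler's criterion: (-266)^21 mod 43 = 1. Thus (-266|43) = 1.
(-266/43) = 1, so 43 splits.

p splits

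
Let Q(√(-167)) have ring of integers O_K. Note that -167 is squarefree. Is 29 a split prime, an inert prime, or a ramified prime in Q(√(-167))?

-167 mod 4 = 1, hence disc K = -167 and O_K = ℤ[(1+√-167)/2].
29 ∤ -167, so 29 is unramified.
Legendre symbol by Euler's criterion: (-167/29) ≡ (-167)^14 ≡ 1 (mod 29), i.e. (-167/29) = 1.
(-167/29) = 1, so 29 splits.

29 splits in O_K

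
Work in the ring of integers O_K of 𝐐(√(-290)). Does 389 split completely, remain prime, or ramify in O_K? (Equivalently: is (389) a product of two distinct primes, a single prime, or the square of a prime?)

split — (389) = 𝔭₁𝔭₂ with 𝔭₁ ≠ 𝔭₂

d = -290 ≡ 2 (mod 4), so O_K = ℤ[√-290] and disc(K) = 4d = -1160.
389 ∤ -1160, so 389 is unramified.
Compute (-290/389) via Euler: 99^((389-1)/2) mod 389 = 1, so (-290/389) = 1.
Legendre symbol 1 ⇒ 389 is split.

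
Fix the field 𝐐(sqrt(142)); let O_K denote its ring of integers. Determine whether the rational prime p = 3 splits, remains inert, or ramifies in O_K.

d = 142 ≡ 2 (mod 4), so O_K = ℤ[√142] and disc(K) = 4d = 568.
3 ∤ 568, so 3 is unramified.
Euler's criterion: 142^1 mod 3 = 1. Thus (142|3) = 1.
Legendre symbol 1 ⇒ 3 is split.

split — (3) = 𝔭₁𝔭₂ with 𝔭₁ ≠ 𝔭₂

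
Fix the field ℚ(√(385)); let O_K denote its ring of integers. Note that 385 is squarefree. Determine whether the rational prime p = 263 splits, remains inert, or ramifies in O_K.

385 mod 4 = 1, hence disc K = 385 and O_K = ℤ[(1+√385)/2].
Since gcd(263, 385) = 1 the prime 263 does not ramify.
(385/263) = 122^131 mod 263 = 1, giving Legendre symbol 1.
d is a quadratic residue mod p, hence 263 splits in O_K.

split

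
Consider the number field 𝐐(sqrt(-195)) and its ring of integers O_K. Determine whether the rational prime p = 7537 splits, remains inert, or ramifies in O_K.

-195 mod 4 = 1, hence disc K = -195 and O_K = ℤ[(1+√-195)/2].
7537 ∤ -195, so 7537 is unramified.
(-195/7537) = 7342^3768 mod 7537 = 7536, giving Legendre symbol -1.
d is a non-residue mod p, hence 7537 remains inert in O_K.

inert — (7537) stays prime in O_K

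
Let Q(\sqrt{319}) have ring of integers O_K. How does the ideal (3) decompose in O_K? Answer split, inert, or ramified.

3 splits in O_K

Since 319 ≢ 1 mod 4, the ring of integers is ℤ[√319] with discriminant 4·319 = 1276.
disc(K) = 1276 is not divisible by 3; 3 is unramified.
Compute (319/3) via Euler: 1^((3-1)/2) mod 3 = 1, so (319/3) = 1.
(319/3) = 1, so 3 splits.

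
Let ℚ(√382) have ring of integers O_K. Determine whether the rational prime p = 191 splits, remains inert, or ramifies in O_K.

ramified — (191) = 𝔭²

Since 382 ≢ 1 mod 4, the ring of integers is ℤ[√382] with discriminant 4·382 = 1528.
Ramification test: 191 | 1528. The prime 191 ramifies in K.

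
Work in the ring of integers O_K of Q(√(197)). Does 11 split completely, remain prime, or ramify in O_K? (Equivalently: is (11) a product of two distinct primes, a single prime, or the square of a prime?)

Since 197 ≡ 1 mod 4, the ring of integers is ℤ[(1+√197)/2] with discriminant 197.
Since gcd(11, 197) = 1 the prime 11 does not ramify.
(197/11) = 10^5 mod 11 = 10, giving Legendre symbol -1.
Legendre symbol -1 ⇒ 11 is inert.

p is inert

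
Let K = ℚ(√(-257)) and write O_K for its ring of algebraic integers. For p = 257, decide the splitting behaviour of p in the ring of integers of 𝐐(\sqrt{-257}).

Since -257 ≢ 1 mod 4, the ring of integers is ℤ[√-257] with discriminant 4·(-257) = -1028.
Ramification test: 257 | -1028. The prime 257 ramifies in K.

ramifies in O_K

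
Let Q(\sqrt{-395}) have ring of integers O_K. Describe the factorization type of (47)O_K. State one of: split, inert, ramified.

p splits

-395 mod 4 = 1, hence disc K = -395 and O_K = ℤ[(1+√-395)/2].
disc(K) = -395 is not divisible by 47; 47 is unramified.
Compute (-395/47) via Euler: 28^((47-1)/2) mod 47 = 1, so (-395/47) = 1.
(-395/47) = 1, so 47 splits.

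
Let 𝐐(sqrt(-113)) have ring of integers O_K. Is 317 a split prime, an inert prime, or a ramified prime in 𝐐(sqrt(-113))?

p splits

d = -113 ≡ 3 (mod 4), so O_K = ℤ[√-113] and disc(K) = 4d = -452.
disc(K) = -452 is not divisible by 317; 317 is unramified.
Legendre symbol by Euler's criterion: (-113/317) ≡ (-113)^158 ≡ 1 (mod 317), i.e. (-113/317) = 1.
Legendre symbol 1 ⇒ 317 is split.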